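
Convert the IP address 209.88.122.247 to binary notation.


209 = 11010001
88 = 01011000
122 = 01111010
247 = 11110111
Binary: 11010001.01011000.01111010.11110111


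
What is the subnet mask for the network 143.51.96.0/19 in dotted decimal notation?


/19 means 19 network bits, 13 host bits
Binary: 11111111111111111110000000000000
Mask: 255.255.224.0


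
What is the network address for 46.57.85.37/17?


IP:   00101110.00111001.01010101.00100101
Mask: 11111111.11111111.10000000.00000000
AND operation:
Net:  00101110.00111001.00000000.00000000
Network: 46.57.0.0/17


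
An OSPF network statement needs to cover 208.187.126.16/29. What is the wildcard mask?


Subnet mask: 255.255.255.248
Wildcard = 255.255.255.255 - subnet mask
255 - 255 = 0
255 - 255 = 0
255 - 255 = 0
255 - 248 = 7
Wildcard: 0.0.0.7


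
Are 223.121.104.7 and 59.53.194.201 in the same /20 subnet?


Mask: 255.255.240.0
223.121.104.7 AND mask = 223.121.96.0
59.53.194.201 AND mask = 59.53.192.0
No, different subnets (223.121.96.0 vs 59.53.192.0)


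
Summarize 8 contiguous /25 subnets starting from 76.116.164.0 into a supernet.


Original prefix: /25
Number of subnets: 8 = 2^3
New prefix = 25 - 3 = 22
Supernet: 76.116.164.0/22


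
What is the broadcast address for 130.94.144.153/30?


Network: 130.94.144.152/30
Host bits = 2
Set all host bits to 1:
Broadcast: 130.94.144.155


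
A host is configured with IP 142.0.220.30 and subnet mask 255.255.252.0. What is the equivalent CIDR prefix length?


Binary: 11111111.11111111.11111100.00000000
Count leading 1s
Prefix: /22


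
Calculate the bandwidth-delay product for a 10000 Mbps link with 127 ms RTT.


BDP = bandwidth * RTT
= 10000 Mbps * 127 ms
= 10000 * 1e6 * 127 / 1000 bits
= 1270000000 bits
= 158750000 bytes
= 155029.2969 KB
BDP = 1270000000 bits (158750000 bytes)


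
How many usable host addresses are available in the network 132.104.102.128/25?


Host bits = 32 - 25 = 7
Total addresses = 2^7 = 128
Usable = total - 2 (network and broadcast)
Usable hosts: 126


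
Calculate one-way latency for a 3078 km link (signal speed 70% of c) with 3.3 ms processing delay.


Speed = 0.7 * 3e5 km/s = 210000 km/s
Propagation delay = 3078 / 210000 = 0.0147 s = 14.6571 ms
Processing delay = 3.3 ms
Total one-way latency = 17.9571 ms


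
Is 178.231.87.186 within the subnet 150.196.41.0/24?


Subnet network: 150.196.41.0
Test IP AND mask: 178.231.87.0
No, 178.231.87.186 is not in 150.196.41.0/24


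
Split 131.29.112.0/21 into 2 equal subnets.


New prefix = 21 + 1 = 22
Each subnet has 1024 addresses
  131.29.112.0/22
  131.29.116.0/22
Subnets: 131.29.112.0/22, 131.29.116.0/22


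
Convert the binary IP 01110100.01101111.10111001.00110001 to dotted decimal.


01110100 = 116
01101111 = 111
10111001 = 185
00110001 = 49
IP: 116.111.185.49


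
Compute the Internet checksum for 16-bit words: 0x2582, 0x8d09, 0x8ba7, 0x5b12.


Sum all words (with carry folding):
+ 0x2582 = 0x2582
+ 0x8d09 = 0xb28b
+ 0x8ba7 = 0x3e33
+ 0x5b12 = 0x9945
One's complement: ~0x9945
Checksum = 0x66ba


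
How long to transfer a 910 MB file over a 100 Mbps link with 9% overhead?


Effective throughput = 100 * (1 - 9/100) = 91 Mbps
File size in Mb = 910 * 8 = 7280 Mb
Time = 7280 / 91
Time = 80 seconds


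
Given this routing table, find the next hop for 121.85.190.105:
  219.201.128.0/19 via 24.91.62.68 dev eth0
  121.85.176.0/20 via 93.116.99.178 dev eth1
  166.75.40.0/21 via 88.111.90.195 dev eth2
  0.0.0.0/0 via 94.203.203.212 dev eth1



Longest prefix match for 121.85.190.105:
  /19 219.201.128.0: no
  /20 121.85.176.0: MATCH
  /21 166.75.40.0: no
  /0 0.0.0.0: MATCH
Selected: next-hop 93.116.99.178 via eth1 (matched /20)


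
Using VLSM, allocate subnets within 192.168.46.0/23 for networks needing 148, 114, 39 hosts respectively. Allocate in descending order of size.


148 hosts -> /24 (254 usable): 192.168.46.0/24
114 hosts -> /25 (126 usable): 192.168.47.0/25
39 hosts -> /26 (62 usable): 192.168.47.128/26
Allocation: 192.168.46.0/24 (148 hosts, 254 usable); 192.168.47.0/25 (114 hosts, 126 usable); 192.168.47.128/26 (39 hosts, 62 usable)


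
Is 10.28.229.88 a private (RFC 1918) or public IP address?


RFC 1918 private ranges:
  10.0.0.0/8 (10.0.0.0 - 10.255.255.255)
  172.16.0.0/12 (172.16.0.0 - 172.31.255.255)
  192.168.0.0/16 (192.168.0.0 - 192.168.255.255)
Private (in 10.0.0.0/8)


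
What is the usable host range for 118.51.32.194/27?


Network: 118.51.32.192
Broadcast: 118.51.32.223
First usable = network + 1
Last usable = broadcast - 1
Range: 118.51.32.193 to 118.51.32.222


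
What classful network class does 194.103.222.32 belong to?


First octet: 194
Binary: 11000010
110xxxxx -> Class C (192-223)
Class C, default mask 255.255.255.0 (/24)


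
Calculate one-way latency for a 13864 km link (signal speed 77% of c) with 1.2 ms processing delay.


Speed = 0.77 * 3e5 km/s = 231000 km/s
Propagation delay = 13864 / 231000 = 0.06 s = 60.0173 ms
Processing delay = 1.2 ms
Total one-way latency = 61.2173 ms


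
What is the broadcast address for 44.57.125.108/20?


Network: 44.57.112.0/20
Host bits = 12
Set all host bits to 1:
Broadcast: 44.57.127.255


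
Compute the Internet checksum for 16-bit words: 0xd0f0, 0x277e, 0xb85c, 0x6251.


Sum all words (with carry folding):
+ 0xd0f0 = 0xd0f0
+ 0x277e = 0xf86e
+ 0xb85c = 0xb0cb
+ 0x6251 = 0x131d
One's complement: ~0x131d
Checksum = 0xece2


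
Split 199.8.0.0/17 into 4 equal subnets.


New prefix = 17 + 2 = 19
Each subnet has 8192 addresses
  199.8.0.0/19
  199.8.32.0/19
  199.8.64.0/19
  199.8.96.0/19
Subnets: 199.8.0.0/19, 199.8.32.0/19, 199.8.64.0/19, 199.8.96.0/19


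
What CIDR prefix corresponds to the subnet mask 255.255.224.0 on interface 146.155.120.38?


Binary: 11111111.11111111.11100000.00000000
Count leading 1s
Prefix: /19


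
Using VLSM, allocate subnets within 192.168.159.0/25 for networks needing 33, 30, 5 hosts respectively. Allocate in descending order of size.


33 hosts -> /26 (62 usable): 192.168.159.0/26
30 hosts -> /27 (30 usable): 192.168.159.64/27
5 hosts -> /29 (6 usable): 192.168.159.96/29
Allocation: 192.168.159.0/26 (33 hosts, 62 usable); 192.168.159.64/27 (30 hosts, 30 usable); 192.168.159.96/29 (5 hosts, 6 usable)


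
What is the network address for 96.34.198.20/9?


IP:   01100000.00100010.11000110.00010100
Mask: 11111111.10000000.00000000.00000000
AND operation:
Net:  01100000.00000000.00000000.00000000
Network: 96.0.0.0/9


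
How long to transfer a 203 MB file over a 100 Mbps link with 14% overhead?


Effective throughput = 100 * (1 - 14/100) = 86 Mbps
File size in Mb = 203 * 8 = 1624 Mb
Time = 1624 / 86
Time = 18.8837 seconds


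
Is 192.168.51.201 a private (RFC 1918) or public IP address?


RFC 1918 private ranges:
  10.0.0.0/8 (10.0.0.0 - 10.255.255.255)
  172.16.0.0/12 (172.16.0.0 - 172.31.255.255)
  192.168.0.0/16 (192.168.0.0 - 192.168.255.255)
Private (in 192.168.0.0/16)


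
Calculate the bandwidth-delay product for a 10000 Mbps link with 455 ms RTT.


BDP = bandwidth * RTT
= 10000 Mbps * 455 ms
= 10000 * 1e6 * 455 / 1000 bits
= 4550000000 bits
= 568750000 bytes
= 555419.9219 KB
BDP = 4550000000 bits (568750000 bytes)


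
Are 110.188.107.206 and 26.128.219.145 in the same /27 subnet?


Mask: 255.255.255.224
110.188.107.206 AND mask = 110.188.107.192
26.128.219.145 AND mask = 26.128.219.128
No, different subnets (110.188.107.192 vs 26.128.219.128)


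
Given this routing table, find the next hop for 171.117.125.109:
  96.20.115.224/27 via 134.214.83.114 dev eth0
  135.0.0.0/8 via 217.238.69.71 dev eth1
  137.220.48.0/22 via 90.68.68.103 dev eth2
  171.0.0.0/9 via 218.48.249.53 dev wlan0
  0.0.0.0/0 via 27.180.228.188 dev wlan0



Longest prefix match for 171.117.125.109:
  /27 96.20.115.224: no
  /8 135.0.0.0: no
  /22 137.220.48.0: no
  /9 171.0.0.0: MATCH
  /0 0.0.0.0: MATCH
Selected: next-hop 218.48.249.53 via wlan0 (matched /9)


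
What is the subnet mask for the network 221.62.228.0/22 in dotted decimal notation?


/22 means 22 network bits, 10 host bits
Binary: 11111111111111111111110000000000
Mask: 255.255.252.0


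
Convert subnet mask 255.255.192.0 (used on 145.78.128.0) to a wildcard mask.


Subnet mask: 255.255.192.0
Wildcard = 255.255.255.255 - subnet mask
255 - 255 = 0
255 - 255 = 0
255 - 192 = 63
255 - 0 = 255
Wildcard: 0.0.63.255


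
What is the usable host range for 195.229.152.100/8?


Network: 195.0.0.0
Broadcast: 195.255.255.255
First usable = network + 1
Last usable = broadcast - 1
Range: 195.0.0.1 to 195.255.255.254


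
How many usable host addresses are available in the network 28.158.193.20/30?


Host bits = 32 - 30 = 2
Total addresses = 2^2 = 4
Usable = total - 2 (network and broadcast)
Usable hosts: 2


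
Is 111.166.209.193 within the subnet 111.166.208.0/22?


Subnet network: 111.166.208.0
Test IP AND mask: 111.166.208.0
Yes, 111.166.209.193 is in 111.166.208.0/22


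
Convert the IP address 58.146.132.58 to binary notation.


58 = 00111010
146 = 10010010
132 = 10000100
58 = 00111010
Binary: 00111010.10010010.10000100.00111010


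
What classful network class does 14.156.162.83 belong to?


First octet: 14
Binary: 00001110
0xxxxxxx -> Class A (1-126)
Class A, default mask 255.0.0.0 (/8)


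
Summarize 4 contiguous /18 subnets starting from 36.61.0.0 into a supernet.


Original prefix: /18
Number of subnets: 4 = 2^2
New prefix = 18 - 2 = 16
Supernet: 36.61.0.0/16


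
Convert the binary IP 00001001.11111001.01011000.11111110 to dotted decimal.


00001001 = 9
11111001 = 249
01011000 = 88
11111110 = 254
IP: 9.249.88.254


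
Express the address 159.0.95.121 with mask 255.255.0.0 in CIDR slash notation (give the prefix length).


Binary: 11111111.11111111.00000000.00000000
Count leading 1s
Prefix: /16


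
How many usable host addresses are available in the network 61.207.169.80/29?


Host bits = 32 - 29 = 3
Total addresses = 2^3 = 8
Usable = total - 2 (network and broadcast)
Usable hosts: 6


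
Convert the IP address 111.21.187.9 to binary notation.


111 = 01101111
21 = 00010101
187 = 10111011
9 = 00001001
Binary: 01101111.00010101.10111011.00001001


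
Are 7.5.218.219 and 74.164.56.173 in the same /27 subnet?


Mask: 255.255.255.224
7.5.218.219 AND mask = 7.5.218.192
74.164.56.173 AND mask = 74.164.56.160
No, different subnets (7.5.218.192 vs 74.164.56.160)


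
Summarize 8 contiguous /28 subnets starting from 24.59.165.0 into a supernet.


Original prefix: /28
Number of subnets: 8 = 2^3
New prefix = 28 - 3 = 25
Supernet: 24.59.165.0/25


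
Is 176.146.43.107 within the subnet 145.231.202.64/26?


Subnet network: 145.231.202.64
Test IP AND mask: 176.146.43.64
No, 176.146.43.107 is not in 145.231.202.64/26


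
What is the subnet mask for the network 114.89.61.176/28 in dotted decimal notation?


/28 means 28 network bits, 4 host bits
Binary: 11111111111111111111111111110000
Mask: 255.255.255.240


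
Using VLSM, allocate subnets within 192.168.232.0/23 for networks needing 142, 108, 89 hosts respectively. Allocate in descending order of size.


142 hosts -> /24 (254 usable): 192.168.232.0/24
108 hosts -> /25 (126 usable): 192.168.233.0/25
89 hosts -> /25 (126 usable): 192.168.233.128/25
Allocation: 192.168.232.0/24 (142 hosts, 254 usable); 192.168.233.0/25 (108 hosts, 126 usable); 192.168.233.128/25 (89 hosts, 126 usable)


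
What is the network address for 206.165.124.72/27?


IP:   11001110.10100101.01111100.01001000
Mask: 11111111.11111111.11111111.11100000
AND operation:
Net:  11001110.10100101.01111100.01000000
Network: 206.165.124.64/27


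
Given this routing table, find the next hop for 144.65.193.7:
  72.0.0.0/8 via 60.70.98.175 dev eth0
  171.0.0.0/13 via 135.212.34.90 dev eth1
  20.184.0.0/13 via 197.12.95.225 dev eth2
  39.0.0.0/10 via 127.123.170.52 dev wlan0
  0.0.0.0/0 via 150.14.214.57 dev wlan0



Longest prefix match for 144.65.193.7:
  /8 72.0.0.0: no
  /13 171.0.0.0: no
  /13 20.184.0.0: no
  /10 39.0.0.0: no
  /0 0.0.0.0: MATCH
Selected: next-hop 150.14.214.57 via wlan0 (matched /0)


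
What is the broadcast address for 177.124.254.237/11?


Network: 177.96.0.0/11
Host bits = 21
Set all host bits to 1:
Broadcast: 177.127.255.255


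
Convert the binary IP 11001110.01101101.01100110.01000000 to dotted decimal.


11001110 = 206
01101101 = 109
01100110 = 102
01000000 = 64
IP: 206.109.102.64


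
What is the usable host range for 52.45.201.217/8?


Network: 52.0.0.0
Broadcast: 52.255.255.255
First usable = network + 1
Last usable = broadcast - 1
Range: 52.0.0.1 to 52.255.255.254


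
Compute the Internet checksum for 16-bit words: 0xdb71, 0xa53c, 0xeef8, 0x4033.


Sum all words (with carry folding):
+ 0xdb71 = 0xdb71
+ 0xa53c = 0x80ae
+ 0xeef8 = 0x6fa7
+ 0x4033 = 0xafda
One's complement: ~0xafda
Checksum = 0x5025


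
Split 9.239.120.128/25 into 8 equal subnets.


New prefix = 25 + 3 = 28
Each subnet has 16 addresses
  9.239.120.128/28
  9.239.120.144/28
  9.239.120.160/28
  9.239.120.176/28
  9.239.120.192/28
  9.239.120.208/28
  9.239.120.224/28
  9.239.120.240/28
Subnets: 9.239.120.128/28, 9.239.120.144/28, 9.239.120.160/28, 9.239.120.176/28, 9.239.120.192/28, 9.239.120.208/28, 9.239.120.224/28, 9.239.120.240/28


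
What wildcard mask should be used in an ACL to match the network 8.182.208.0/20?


Subnet mask: 255.255.240.0
Wildcard = 255.255.255.255 - subnet mask
255 - 255 = 0
255 - 255 = 0
255 - 240 = 15
255 - 0 = 255
Wildcard: 0.0.15.255


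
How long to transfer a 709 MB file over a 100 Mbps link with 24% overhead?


Effective throughput = 100 * (1 - 24/100) = 76 Mbps
File size in Mb = 709 * 8 = 5672 Mb
Time = 5672 / 76
Time = 74.6316 seconds


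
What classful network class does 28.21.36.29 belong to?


First octet: 28
Binary: 00011100
0xxxxxxx -> Class A (1-126)
Class A, default mask 255.0.0.0 (/8)


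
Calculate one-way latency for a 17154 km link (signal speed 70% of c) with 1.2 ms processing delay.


Speed = 0.7 * 3e5 km/s = 210000 km/s
Propagation delay = 17154 / 210000 = 0.0817 s = 81.6857 ms
Processing delay = 1.2 ms
Total one-way latency = 82.8857 ms


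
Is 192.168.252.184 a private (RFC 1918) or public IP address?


RFC 1918 private ranges:
  10.0.0.0/8 (10.0.0.0 - 10.255.255.255)
  172.16.0.0/12 (172.16.0.0 - 172.31.255.255)
  192.168.0.0/16 (192.168.0.0 - 192.168.255.255)
Private (in 192.168.0.0/16)


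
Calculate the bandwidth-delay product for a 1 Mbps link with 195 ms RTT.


BDP = bandwidth * RTT
= 1 Mbps * 195 ms
= 1 * 1e6 * 195 / 1000 bits
= 195000 bits
= 24375 bytes
= 23.8037 KB
BDP = 195000 bits (24375 bytes)


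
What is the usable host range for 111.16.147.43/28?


Network: 111.16.147.32
Broadcast: 111.16.147.47
First usable = network + 1
Last usable = broadcast - 1
Range: 111.16.147.33 to 111.16.147.46


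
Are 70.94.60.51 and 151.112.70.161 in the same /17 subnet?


Mask: 255.255.128.0
70.94.60.51 AND mask = 70.94.0.0
151.112.70.161 AND mask = 151.112.0.0
No, different subnets (70.94.0.0 vs 151.112.0.0)


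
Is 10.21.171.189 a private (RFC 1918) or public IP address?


RFC 1918 private ranges:
  10.0.0.0/8 (10.0.0.0 - 10.255.255.255)
  172.16.0.0/12 (172.16.0.0 - 172.31.255.255)
  192.168.0.0/16 (192.168.0.0 - 192.168.255.255)
Private (in 10.0.0.0/8)


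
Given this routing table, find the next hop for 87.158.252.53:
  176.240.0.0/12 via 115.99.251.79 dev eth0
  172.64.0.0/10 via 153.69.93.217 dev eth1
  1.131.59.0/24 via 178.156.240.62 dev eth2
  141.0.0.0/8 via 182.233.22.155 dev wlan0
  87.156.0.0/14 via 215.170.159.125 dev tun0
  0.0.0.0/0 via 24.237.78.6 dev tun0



Longest prefix match for 87.158.252.53:
  /12 176.240.0.0: no
  /10 172.64.0.0: no
  /24 1.131.59.0: no
  /8 141.0.0.0: no
  /14 87.156.0.0: MATCH
  /0 0.0.0.0: MATCH
Selected: next-hop 215.170.159.125 via tun0 (matched /14)


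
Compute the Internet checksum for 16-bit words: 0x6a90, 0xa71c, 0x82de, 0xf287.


Sum all words (with carry folding):
+ 0x6a90 = 0x6a90
+ 0xa71c = 0x11ad
+ 0x82de = 0x948b
+ 0xf287 = 0x8713
One's complement: ~0x8713
Checksum = 0x78ec


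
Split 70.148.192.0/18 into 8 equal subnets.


New prefix = 18 + 3 = 21
Each subnet has 2048 addresses
  70.148.192.0/21
  70.148.200.0/21
  70.148.208.0/21
  70.148.216.0/21
  70.148.224.0/21
  70.148.232.0/21
  70.148.240.0/21
  70.148.248.0/21
Subnets: 70.148.192.0/21, 70.148.200.0/21, 70.148.208.0/21, 70.148.216.0/21, 70.148.224.0/21, 70.148.232.0/21, 70.148.240.0/21, 70.148.248.0/21


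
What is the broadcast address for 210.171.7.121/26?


Network: 210.171.7.64/26
Host bits = 6
Set all host bits to 1:
Broadcast: 210.171.7.127


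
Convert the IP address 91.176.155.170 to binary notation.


91 = 01011011
176 = 10110000
155 = 10011011
170 = 10101010
Binary: 01011011.10110000.10011011.10101010


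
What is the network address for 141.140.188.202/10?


IP:   10001101.10001100.10111100.11001010
Mask: 11111111.11000000.00000000.00000000
AND operation:
Net:  10001101.10000000.00000000.00000000
Network: 141.128.0.0/10


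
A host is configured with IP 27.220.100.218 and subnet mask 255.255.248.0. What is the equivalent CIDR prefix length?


Binary: 11111111.11111111.11111000.00000000
Count leading 1s
Prefix: /21


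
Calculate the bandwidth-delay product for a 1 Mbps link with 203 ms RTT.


BDP = bandwidth * RTT
= 1 Mbps * 203 ms
= 1 * 1e6 * 203 / 1000 bits
= 203000 bits
= 25375 bytes
= 24.7803 KB
BDP = 203000 bits (25375 bytes)


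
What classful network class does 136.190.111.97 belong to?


First octet: 136
Binary: 10001000
10xxxxxx -> Class B (128-191)
Class B, default mask 255.255.0.0 (/16)


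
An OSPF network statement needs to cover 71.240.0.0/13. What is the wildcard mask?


Subnet mask: 255.248.0.0
Wildcard = 255.255.255.255 - subnet mask
255 - 255 = 0
255 - 248 = 7
255 - 0 = 255
255 - 0 = 255
Wildcard: 0.7.255.255


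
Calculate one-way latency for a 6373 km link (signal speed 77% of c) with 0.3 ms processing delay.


Speed = 0.77 * 3e5 km/s = 231000 km/s
Propagation delay = 6373 / 231000 = 0.0276 s = 27.5887 ms
Processing delay = 0.3 ms
Total one-way latency = 27.8887 ms


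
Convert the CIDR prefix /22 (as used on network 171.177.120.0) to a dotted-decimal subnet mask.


/22 means 22 network bits, 10 host bits
Binary: 11111111111111111111110000000000
Mask: 255.255.252.0


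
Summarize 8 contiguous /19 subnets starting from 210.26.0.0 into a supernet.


Original prefix: /19
Number of subnets: 8 = 2^3
New prefix = 19 - 3 = 16
Supernet: 210.26.0.0/16


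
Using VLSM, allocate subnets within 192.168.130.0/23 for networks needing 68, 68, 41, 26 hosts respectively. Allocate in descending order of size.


68 hosts -> /25 (126 usable): 192.168.130.0/25
68 hosts -> /25 (126 usable): 192.168.130.128/25
41 hosts -> /26 (62 usable): 192.168.131.0/26
26 hosts -> /27 (30 usable): 192.168.131.64/27
Allocation: 192.168.130.0/25 (68 hosts, 126 usable); 192.168.130.128/25 (68 hosts, 126 usable); 192.168.131.0/26 (41 hosts, 62 usable); 192.168.131.64/27 (26 hosts, 30 usable)


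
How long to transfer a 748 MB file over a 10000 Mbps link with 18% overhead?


Effective throughput = 10000 * (1 - 18/100) = 8200 Mbps
File size in Mb = 748 * 8 = 5984 Mb
Time = 5984 / 8200
Time = 0.7298 seconds


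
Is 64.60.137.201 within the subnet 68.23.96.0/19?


Subnet network: 68.23.96.0
Test IP AND mask: 64.60.128.0
No, 64.60.137.201 is not in 68.23.96.0/19


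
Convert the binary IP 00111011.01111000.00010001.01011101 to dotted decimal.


00111011 = 59
01111000 = 120
00010001 = 17
01011101 = 93
IP: 59.120.17.93


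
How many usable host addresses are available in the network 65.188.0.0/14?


Host bits = 32 - 14 = 18
Total addresses = 2^18 = 262144
Usable = total - 2 (network and broadcast)
Usable hosts: 262142


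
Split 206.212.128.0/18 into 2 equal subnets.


New prefix = 18 + 1 = 19
Each subnet has 8192 addresses
  206.212.128.0/19
  206.212.160.0/19
Subnets: 206.212.128.0/19, 206.212.160.0/19


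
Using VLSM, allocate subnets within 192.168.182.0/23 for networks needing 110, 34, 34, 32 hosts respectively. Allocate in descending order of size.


110 hosts -> /25 (126 usable): 192.168.182.0/25
34 hosts -> /26 (62 usable): 192.168.182.128/26
34 hosts -> /26 (62 usable): 192.168.182.192/26
32 hosts -> /26 (62 usable): 192.168.183.0/26
Allocation: 192.168.182.0/25 (110 hosts, 126 usable); 192.168.182.128/26 (34 hosts, 62 usable); 192.168.182.192/26 (34 hosts, 62 usable); 192.168.183.0/26 (32 hosts, 62 usable)


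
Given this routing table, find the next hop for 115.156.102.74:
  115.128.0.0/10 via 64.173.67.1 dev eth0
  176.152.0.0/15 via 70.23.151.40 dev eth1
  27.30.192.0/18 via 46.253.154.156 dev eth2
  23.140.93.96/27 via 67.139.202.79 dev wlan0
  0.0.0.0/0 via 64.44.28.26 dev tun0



Longest prefix match for 115.156.102.74:
  /10 115.128.0.0: MATCH
  /15 176.152.0.0: no
  /18 27.30.192.0: no
  /27 23.140.93.96: no
  /0 0.0.0.0: MATCH
Selected: next-hop 64.173.67.1 via eth0 (matched /10)


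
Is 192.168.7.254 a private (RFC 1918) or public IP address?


RFC 1918 private ranges:
  10.0.0.0/8 (10.0.0.0 - 10.255.255.255)
  172.16.0.0/12 (172.16.0.0 - 172.31.255.255)
  192.168.0.0/16 (192.168.0.0 - 192.168.255.255)
Private (in 192.168.0.0/16)


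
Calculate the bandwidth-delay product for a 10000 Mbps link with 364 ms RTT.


BDP = bandwidth * RTT
= 10000 Mbps * 364 ms
= 10000 * 1e6 * 364 / 1000 bits
= 3640000000 bits
= 455000000 bytes
= 444335.9375 KB
BDP = 3640000000 bits (455000000 bytes)


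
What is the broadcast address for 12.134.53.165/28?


Network: 12.134.53.160/28
Host bits = 4
Set all host bits to 1:
Broadcast: 12.134.53.175


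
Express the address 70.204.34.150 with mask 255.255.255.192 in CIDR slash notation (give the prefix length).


Binary: 11111111.11111111.11111111.11000000
Count leading 1s
Prefix: /26


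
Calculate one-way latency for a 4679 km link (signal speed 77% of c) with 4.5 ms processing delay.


Speed = 0.77 * 3e5 km/s = 231000 km/s
Propagation delay = 4679 / 231000 = 0.0203 s = 20.2554 ms
Processing delay = 4.5 ms
Total one-way latency = 24.7554 ms


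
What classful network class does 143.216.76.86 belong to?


First octet: 143
Binary: 10001111
10xxxxxx -> Class B (128-191)
Class B, default mask 255.255.0.0 (/16)


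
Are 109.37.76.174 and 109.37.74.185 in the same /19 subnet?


Mask: 255.255.224.0
109.37.76.174 AND mask = 109.37.64.0
109.37.74.185 AND mask = 109.37.64.0
Yes, same subnet (109.37.64.0)


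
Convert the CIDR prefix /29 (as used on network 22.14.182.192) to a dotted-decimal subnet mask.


/29 means 29 network bits, 3 host bits
Binary: 11111111111111111111111111111000
Mask: 255.255.255.248


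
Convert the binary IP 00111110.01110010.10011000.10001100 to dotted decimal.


00111110 = 62
01110010 = 114
10011000 = 152
10001100 = 140
IP: 62.114.152.140


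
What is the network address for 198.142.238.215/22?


IP:   11000110.10001110.11101110.11010111
Mask: 11111111.11111111.11111100.00000000
AND operation:
Net:  11000110.10001110.11101100.00000000
Network: 198.142.236.0/22


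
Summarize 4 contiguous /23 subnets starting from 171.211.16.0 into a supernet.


Original prefix: /23
Number of subnets: 4 = 2^2
New prefix = 23 - 2 = 21
Supernet: 171.211.16.0/21


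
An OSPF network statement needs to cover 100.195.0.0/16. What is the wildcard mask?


Subnet mask: 255.255.0.0
Wildcard = 255.255.255.255 - subnet mask
255 - 255 = 0
255 - 255 = 0
255 - 0 = 255
255 - 0 = 255
Wildcard: 0.0.255.255


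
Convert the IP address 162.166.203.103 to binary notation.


162 = 10100010
166 = 10100110
203 = 11001011
103 = 01100111
Binary: 10100010.10100110.11001011.01100111


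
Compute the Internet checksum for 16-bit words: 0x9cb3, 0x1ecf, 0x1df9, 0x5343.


Sum all words (with carry folding):
+ 0x9cb3 = 0x9cb3
+ 0x1ecf = 0xbb82
+ 0x1df9 = 0xd97b
+ 0x5343 = 0x2cbf
One's complement: ~0x2cbf
Checksum = 0xd340


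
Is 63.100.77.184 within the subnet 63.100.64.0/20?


Subnet network: 63.100.64.0
Test IP AND mask: 63.100.64.0
Yes, 63.100.77.184 is in 63.100.64.0/20


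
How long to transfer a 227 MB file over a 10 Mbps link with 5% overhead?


Effective throughput = 10 * (1 - 5/100) = 9.5 Mbps
File size in Mb = 227 * 8 = 1816 Mb
Time = 1816 / 9.5
Time = 191.1579 seconds


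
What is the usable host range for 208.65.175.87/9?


Network: 208.0.0.0
Broadcast: 208.127.255.255
First usable = network + 1
Last usable = broadcast - 1
Range: 208.0.0.1 to 208.127.255.254


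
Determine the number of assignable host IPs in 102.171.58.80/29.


Host bits = 32 - 29 = 3
Total addresses = 2^3 = 8
Usable = total - 2 (network and broadcast)
Usable hosts: 6


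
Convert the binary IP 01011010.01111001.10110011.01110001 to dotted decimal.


01011010 = 90
01111001 = 121
10110011 = 179
01110001 = 113
IP: 90.121.179.113


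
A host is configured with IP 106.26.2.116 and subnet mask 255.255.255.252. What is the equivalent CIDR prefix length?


Binary: 11111111.11111111.11111111.11111100
Count leading 1s
Prefix: /30


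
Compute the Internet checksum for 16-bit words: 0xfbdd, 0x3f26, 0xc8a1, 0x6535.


Sum all words (with carry folding):
+ 0xfbdd = 0xfbdd
+ 0x3f26 = 0x3b04
+ 0xc8a1 = 0x03a6
+ 0x6535 = 0x68db
One's complement: ~0x68db
Checksum = 0x9724


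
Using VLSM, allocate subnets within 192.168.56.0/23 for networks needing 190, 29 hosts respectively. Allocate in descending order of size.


190 hosts -> /24 (254 usable): 192.168.56.0/24
29 hosts -> /27 (30 usable): 192.168.57.0/27
Allocation: 192.168.56.0/24 (190 hosts, 254 usable); 192.168.57.0/27 (29 hosts, 30 usable)


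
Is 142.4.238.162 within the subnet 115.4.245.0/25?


Subnet network: 115.4.245.0
Test IP AND mask: 142.4.238.128
No, 142.4.238.162 is not in 115.4.245.0/25


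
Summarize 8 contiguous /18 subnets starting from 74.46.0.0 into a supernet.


Original prefix: /18
Number of subnets: 8 = 2^3
New prefix = 18 - 3 = 15
Supernet: 74.46.0.0/15


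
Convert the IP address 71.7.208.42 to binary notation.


71 = 01000111
7 = 00000111
208 = 11010000
42 = 00101010
Binary: 01000111.00000111.11010000.00101010


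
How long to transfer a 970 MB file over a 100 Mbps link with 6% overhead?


Effective throughput = 100 * (1 - 6/100) = 94 Mbps
File size in Mb = 970 * 8 = 7760 Mb
Time = 7760 / 94
Time = 82.5532 seconds


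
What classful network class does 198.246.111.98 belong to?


First octet: 198
Binary: 11000110
110xxxxx -> Class C (192-223)
Class C, default mask 255.255.255.0 (/24)


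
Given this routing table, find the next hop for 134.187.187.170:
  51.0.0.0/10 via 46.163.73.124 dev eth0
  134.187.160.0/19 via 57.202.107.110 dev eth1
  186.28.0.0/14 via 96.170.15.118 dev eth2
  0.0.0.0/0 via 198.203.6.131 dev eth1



Longest prefix match for 134.187.187.170:
  /10 51.0.0.0: no
  /19 134.187.160.0: MATCH
  /14 186.28.0.0: no
  /0 0.0.0.0: MATCH
Selected: next-hop 57.202.107.110 via eth1 (matched /19)


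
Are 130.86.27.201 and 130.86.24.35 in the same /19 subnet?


Mask: 255.255.224.0
130.86.27.201 AND mask = 130.86.0.0
130.86.24.35 AND mask = 130.86.0.0
Yes, same subnet (130.86.0.0)


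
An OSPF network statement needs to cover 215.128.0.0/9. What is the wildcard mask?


Subnet mask: 255.128.0.0
Wildcard = 255.255.255.255 - subnet mask
255 - 255 = 0
255 - 128 = 127
255 - 0 = 255
255 - 0 = 255
Wildcard: 0.127.255.255


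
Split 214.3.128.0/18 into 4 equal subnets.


New prefix = 18 + 2 = 20
Each subnet has 4096 addresses
  214.3.128.0/20
  214.3.144.0/20
  214.3.160.0/20
  214.3.176.0/20
Subnets: 214.3.128.0/20, 214.3.144.0/20, 214.3.160.0/20, 214.3.176.0/20


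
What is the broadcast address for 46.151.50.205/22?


Network: 46.151.48.0/22
Host bits = 10
Set all host bits to 1:
Broadcast: 46.151.51.255


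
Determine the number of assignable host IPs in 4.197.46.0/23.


Host bits = 32 - 23 = 9
Total addresses = 2^9 = 512
Usable = total - 2 (network and broadcast)
Usable hosts: 510


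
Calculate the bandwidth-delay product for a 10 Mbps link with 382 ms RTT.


BDP = bandwidth * RTT
= 10 Mbps * 382 ms
= 10 * 1e6 * 382 / 1000 bits
= 3820000 bits
= 477500 bytes
= 466.3086 KB
BDP = 3820000 bits (477500 bytes)


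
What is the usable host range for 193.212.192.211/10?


Network: 193.192.0.0
Broadcast: 193.255.255.255
First usable = network + 1
Last usable = broadcast - 1
Range: 193.192.0.1 to 193.255.255.254


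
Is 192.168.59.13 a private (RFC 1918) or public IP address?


RFC 1918 private ranges:
  10.0.0.0/8 (10.0.0.0 - 10.255.255.255)
  172.16.0.0/12 (172.16.0.0 - 172.31.255.255)
  192.168.0.0/16 (192.168.0.0 - 192.168.255.255)
Private (in 192.168.0.0/16)


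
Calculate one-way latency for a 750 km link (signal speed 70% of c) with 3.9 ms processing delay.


Speed = 0.7 * 3e5 km/s = 210000 km/s
Propagation delay = 750 / 210000 = 0.0036 s = 3.5714 ms
Processing delay = 3.9 ms
Total one-way latency = 7.4714 ms


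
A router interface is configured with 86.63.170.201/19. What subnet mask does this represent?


/19 means 19 network bits, 13 host bits
Binary: 11111111111111111110000000000000
Mask: 255.255.224.0


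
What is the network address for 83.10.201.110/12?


IP:   01010011.00001010.11001001.01101110
Mask: 11111111.11110000.00000000.00000000
AND operation:
Net:  01010011.00000000.00000000.00000000
Network: 83.0.0.0/12


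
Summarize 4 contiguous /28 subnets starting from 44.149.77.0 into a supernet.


Original prefix: /28
Number of subnets: 4 = 2^2
New prefix = 28 - 2 = 26
Supernet: 44.149.77.0/26


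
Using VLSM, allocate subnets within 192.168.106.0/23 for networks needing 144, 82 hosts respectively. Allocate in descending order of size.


144 hosts -> /24 (254 usable): 192.168.106.0/24
82 hosts -> /25 (126 usable): 192.168.107.0/25
Allocation: 192.168.106.0/24 (144 hosts, 254 usable); 192.168.107.0/25 (82 hosts, 126 usable)


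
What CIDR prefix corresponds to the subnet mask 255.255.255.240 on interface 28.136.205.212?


Binary: 11111111.11111111.11111111.11110000
Count leading 1s
Prefix: /28


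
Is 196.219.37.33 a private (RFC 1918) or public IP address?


RFC 1918 private ranges:
  10.0.0.0/8 (10.0.0.0 - 10.255.255.255)
  172.16.0.0/12 (172.16.0.0 - 172.31.255.255)
  192.168.0.0/16 (192.168.0.0 - 192.168.255.255)
Public (not in any RFC 1918 range)


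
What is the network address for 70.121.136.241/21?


IP:   01000110.01111001.10001000.11110001
Mask: 11111111.11111111.11111000.00000000
AND operation:
Net:  01000110.01111001.10001000.00000000
Network: 70.121.136.0/21


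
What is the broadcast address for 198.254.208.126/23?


Network: 198.254.208.0/23
Host bits = 9
Set all host bits to 1:
Broadcast: 198.254.209.255


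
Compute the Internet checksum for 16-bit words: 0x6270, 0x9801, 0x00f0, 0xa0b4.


Sum all words (with carry folding):
+ 0x6270 = 0x6270
+ 0x9801 = 0xfa71
+ 0x00f0 = 0xfb61
+ 0xa0b4 = 0x9c16
One's complement: ~0x9c16
Checksum = 0x63e9


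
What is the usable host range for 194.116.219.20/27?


Network: 194.116.219.0
Broadcast: 194.116.219.31
First usable = network + 1
Last usable = broadcast - 1
Range: 194.116.219.1 to 194.116.219.30


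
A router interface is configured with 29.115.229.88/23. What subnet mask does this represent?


/23 means 23 network bits, 9 host bits
Binary: 11111111111111111111111000000000
Mask: 255.255.254.0


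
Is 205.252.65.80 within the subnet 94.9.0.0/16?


Subnet network: 94.9.0.0
Test IP AND mask: 205.252.0.0
No, 205.252.65.80 is not in 94.9.0.0/16


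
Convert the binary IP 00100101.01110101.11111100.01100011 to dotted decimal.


00100101 = 37
01110101 = 117
11111100 = 252
01100011 = 99
IP: 37.117.252.99


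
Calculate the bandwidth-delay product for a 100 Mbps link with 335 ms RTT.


BDP = bandwidth * RTT
= 100 Mbps * 335 ms
= 100 * 1e6 * 335 / 1000 bits
= 33500000 bits
= 4187500 bytes
= 4089.3555 KB
BDP = 33500000 bits (4187500 bytes)


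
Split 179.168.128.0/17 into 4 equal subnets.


New prefix = 17 + 2 = 19
Each subnet has 8192 addresses
  179.168.128.0/19
  179.168.160.0/19
  179.168.192.0/19
  179.168.224.0/19
Subnets: 179.168.128.0/19, 179.168.160.0/19, 179.168.192.0/19, 179.168.224.0/19


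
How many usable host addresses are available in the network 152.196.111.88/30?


Host bits = 32 - 30 = 2
Total addresses = 2^2 = 4
Usable = total - 2 (network and broadcast)
Usable hosts: 2


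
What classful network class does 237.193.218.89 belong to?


First octet: 237
Binary: 11101101
1110xxxx -> Class D (224-239)
Class D (multicast), default mask N/A


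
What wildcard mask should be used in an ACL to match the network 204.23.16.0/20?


Subnet mask: 255.255.240.0
Wildcard = 255.255.255.255 - subnet mask
255 - 255 = 0
255 - 255 = 0
255 - 240 = 15
255 - 0 = 255
Wildcard: 0.0.15.255


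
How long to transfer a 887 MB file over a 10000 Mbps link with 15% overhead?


Effective throughput = 10000 * (1 - 15/100) = 8500 Mbps
File size in Mb = 887 * 8 = 7096 Mb
Time = 7096 / 8500
Time = 0.8348 seconds


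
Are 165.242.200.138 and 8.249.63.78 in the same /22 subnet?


Mask: 255.255.252.0
165.242.200.138 AND mask = 165.242.200.0
8.249.63.78 AND mask = 8.249.60.0
No, different subnets (165.242.200.0 vs 8.249.60.0)


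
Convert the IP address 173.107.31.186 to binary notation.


173 = 10101101
107 = 01101011
31 = 00011111
186 = 10111010
Binary: 10101101.01101011.00011111.10111010


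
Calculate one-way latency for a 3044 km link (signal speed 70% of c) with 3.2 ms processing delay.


Speed = 0.7 * 3e5 km/s = 210000 km/s
Propagation delay = 3044 / 210000 = 0.0145 s = 14.4952 ms
Processing delay = 3.2 ms
Total one-way latency = 17.6952 ms


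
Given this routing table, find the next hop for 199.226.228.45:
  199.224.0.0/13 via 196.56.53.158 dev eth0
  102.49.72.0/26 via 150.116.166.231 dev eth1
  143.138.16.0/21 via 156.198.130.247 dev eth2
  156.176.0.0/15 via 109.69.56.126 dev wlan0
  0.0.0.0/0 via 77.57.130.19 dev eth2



Longest prefix match for 199.226.228.45:
  /13 199.224.0.0: MATCH
  /26 102.49.72.0: no
  /21 143.138.16.0: no
  /15 156.176.0.0: no
  /0 0.0.0.0: MATCH
Selected: next-hop 196.56.53.158 via eth0 (matched /13)


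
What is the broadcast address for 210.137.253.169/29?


Network: 210.137.253.168/29
Host bits = 3
Set all host bits to 1:
Broadcast: 210.137.253.175


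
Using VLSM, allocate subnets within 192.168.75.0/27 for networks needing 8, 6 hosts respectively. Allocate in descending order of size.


8 hosts -> /28 (14 usable): 192.168.75.0/28
6 hosts -> /29 (6 usable): 192.168.75.16/29
Allocation: 192.168.75.0/28 (8 hosts, 14 usable); 192.168.75.16/29 (6 hosts, 6 usable)


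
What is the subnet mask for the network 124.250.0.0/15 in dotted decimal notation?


/15 means 15 network bits, 17 host bits
Binary: 11111111111111100000000000000000
Mask: 255.254.0.0


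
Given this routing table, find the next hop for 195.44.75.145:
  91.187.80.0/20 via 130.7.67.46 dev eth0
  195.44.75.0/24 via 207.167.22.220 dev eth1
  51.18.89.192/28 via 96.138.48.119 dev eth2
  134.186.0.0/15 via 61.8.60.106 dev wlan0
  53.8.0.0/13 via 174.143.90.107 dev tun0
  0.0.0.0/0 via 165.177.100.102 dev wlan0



Longest prefix match for 195.44.75.145:
  /20 91.187.80.0: no
  /24 195.44.75.0: MATCH
  /28 51.18.89.192: no
  /15 134.186.0.0: no
  /13 53.8.0.0: no
  /0 0.0.0.0: MATCH
Selected: next-hop 207.167.22.220 via eth1 (matched /24)


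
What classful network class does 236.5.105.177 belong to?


First octet: 236
Binary: 11101100
1110xxxx -> Class D (224-239)
Class D (multicast), default mask N/A


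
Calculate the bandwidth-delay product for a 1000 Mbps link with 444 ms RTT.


BDP = bandwidth * RTT
= 1000 Mbps * 444 ms
= 1000 * 1e6 * 444 / 1000 bits
= 444000000 bits
= 55500000 bytes
= 54199.2188 KB
BDP = 444000000 bits (55500000 bytes)


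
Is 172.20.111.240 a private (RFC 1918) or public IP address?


RFC 1918 private ranges:
  10.0.0.0/8 (10.0.0.0 - 10.255.255.255)
  172.16.0.0/12 (172.16.0.0 - 172.31.255.255)
  192.168.0.0/16 (192.168.0.0 - 192.168.255.255)
Private (in 172.16.0.0/12)


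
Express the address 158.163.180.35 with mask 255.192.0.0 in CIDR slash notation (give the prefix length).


Binary: 11111111.11000000.00000000.00000000
Count leading 1s
Prefix: /10


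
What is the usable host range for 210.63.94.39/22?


Network: 210.63.92.0
Broadcast: 210.63.95.255
First usable = network + 1
Last usable = broadcast - 1
Range: 210.63.92.1 to 210.63.95.254


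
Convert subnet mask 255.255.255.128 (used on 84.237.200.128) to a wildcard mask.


Subnet mask: 255.255.255.128
Wildcard = 255.255.255.255 - subnet mask
255 - 255 = 0
255 - 255 = 0
255 - 255 = 0
255 - 128 = 127
Wildcard: 0.0.0.127


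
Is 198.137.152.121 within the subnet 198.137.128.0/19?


Subnet network: 198.137.128.0
Test IP AND mask: 198.137.128.0
Yes, 198.137.152.121 is in 198.137.128.0/19


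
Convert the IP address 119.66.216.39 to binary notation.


119 = 01110111
66 = 01000010
216 = 11011000
39 = 00100111
Binary: 01110111.01000010.11011000.00100111


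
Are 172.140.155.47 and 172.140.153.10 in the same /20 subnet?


Mask: 255.255.240.0
172.140.155.47 AND mask = 172.140.144.0
172.140.153.10 AND mask = 172.140.144.0
Yes, same subnet (172.140.144.0)


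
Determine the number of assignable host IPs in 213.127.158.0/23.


Host bits = 32 - 23 = 9
Total addresses = 2^9 = 512
Usable = total - 2 (network and broadcast)
Usable hosts: 510


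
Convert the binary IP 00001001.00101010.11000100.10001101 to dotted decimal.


00001001 = 9
00101010 = 42
11000100 = 196
10001101 = 141
IP: 9.42.196.141


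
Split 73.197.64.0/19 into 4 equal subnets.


New prefix = 19 + 2 = 21
Each subnet has 2048 addresses
  73.197.64.0/21
  73.197.72.0/21
  73.197.80.0/21
  73.197.88.0/21
Subnets: 73.197.64.0/21, 73.197.72.0/21, 73.197.80.0/21, 73.197.88.0/21


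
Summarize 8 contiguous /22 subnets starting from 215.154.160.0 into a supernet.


Original prefix: /22
Number of subnets: 8 = 2^3
New prefix = 22 - 3 = 19
Supernet: 215.154.160.0/19


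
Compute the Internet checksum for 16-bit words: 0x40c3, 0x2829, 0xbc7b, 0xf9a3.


Sum all words (with carry folding):
+ 0x40c3 = 0x40c3
+ 0x2829 = 0x68ec
+ 0xbc7b = 0x2568
+ 0xf9a3 = 0x1f0c
One's complement: ~0x1f0c
Checksum = 0xe0f3


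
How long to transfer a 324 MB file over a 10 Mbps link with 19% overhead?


Effective throughput = 10 * (1 - 19/100) = 8.1 Mbps
File size in Mb = 324 * 8 = 2592 Mb
Time = 2592 / 8.1
Time = 320.0 seconds


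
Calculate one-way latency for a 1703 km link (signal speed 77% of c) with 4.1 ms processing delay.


Speed = 0.77 * 3e5 km/s = 231000 km/s
Propagation delay = 1703 / 231000 = 0.0074 s = 7.3723 ms
Processing delay = 4.1 ms
Total one-way latency = 11.4723 ms


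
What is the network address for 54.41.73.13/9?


IP:   00110110.00101001.01001001.00001101
Mask: 11111111.10000000.00000000.00000000
AND operation:
Net:  00110110.00000000.00000000.00000000
Network: 54.0.0.0/9


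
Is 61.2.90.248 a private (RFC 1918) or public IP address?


RFC 1918 private ranges:
  10.0.0.0/8 (10.0.0.0 - 10.255.255.255)
  172.16.0.0/12 (172.16.0.0 - 172.31.255.255)
  192.168.0.0/16 (192.168.0.0 - 192.168.255.255)
Public (not in any RFC 1918 range)


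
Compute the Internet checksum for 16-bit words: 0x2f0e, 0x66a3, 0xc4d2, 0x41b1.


Sum all words (with carry folding):
+ 0x2f0e = 0x2f0e
+ 0x66a3 = 0x95b1
+ 0xc4d2 = 0x5a84
+ 0x41b1 = 0x9c35
One's complement: ~0x9c35
Checksum = 0x63ca
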